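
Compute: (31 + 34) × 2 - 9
Parentheses first: 31 + 34 = 65
Multiply: 65 × 2 = 130
Subtract: 130 - 9 = 121
121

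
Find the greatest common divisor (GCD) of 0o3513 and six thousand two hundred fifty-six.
Convert 0o3513 (octal) → 3×512 + 5×64 + 1×8 + 3 = 1867 (decimal)
Convert six thousand two hundred fifty-six (English words) → 6×1000 + 2×100 + 56 = 6256 (decimal)
Compute gcd(1867, 6256) = 1
1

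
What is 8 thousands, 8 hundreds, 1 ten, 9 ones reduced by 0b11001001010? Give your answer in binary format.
Convert 8 thousands, 8 hundreds, 1 ten, 9 ones (place-value notation) → 8×1000 + 8×100 + 1×10 + 9 = 8819 (decimal)
Convert 0b11001001010 (binary) → 1024 + 512 + 64 + 8 + 2 = 1610 (decimal)
Compute 8819 - 1610 = 7209
Convert 7209 (decimal) → 7209 = 4096 + 2048 + 1024 + 32 + 8 + 1 → 0b1110000101001 (binary)
0b1110000101001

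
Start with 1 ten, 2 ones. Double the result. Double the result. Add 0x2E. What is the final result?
Convert 1 ten, 2 ones (place-value notation) → 1×10 + 2 = 12 (decimal)
Start: 12
12 × 2 = 24
24 × 2 = 48
Convert 0x2E (hexadecimal) → 2×16 + 14 = 46 (decimal)
48 + 46 = 94
94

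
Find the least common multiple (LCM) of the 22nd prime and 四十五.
Convert the 22nd prime (prime index) → 79 (decimal)
Convert 四十五 (Chinese numeral) → 4×10 + 5 = 45 (decimal)
Compute lcm(79, 45) = 3555
3555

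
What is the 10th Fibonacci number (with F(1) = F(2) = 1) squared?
The 10th Fibonacci number (with F(1) = F(2) = 1): 1, 1, 2, 3, 5, 8, 13, 21, 34, 55 → 55
Compute 55² = 55 × 55 = 3025
3025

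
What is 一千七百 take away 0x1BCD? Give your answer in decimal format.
Convert 一千七百 (Chinese numeral) → 1×1000 + 7×100 = 1700 (decimal)
Convert 0x1BCD (hexadecimal) → 1×4096 + 11×256 + 12×16 + 13 = 7117 (decimal)
Compute 1700 - 7117 = -5417
-5417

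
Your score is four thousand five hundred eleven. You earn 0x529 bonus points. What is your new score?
Convert four thousand five hundred eleven (English words) → 4×1000 + 5×100 + 11 = 4511 (decimal)
Convert 0x529 (hexadecimal) → 5×256 + 2×16 + 9 = 1321 (decimal)
Compute 4511 + 1321 = 5832
5832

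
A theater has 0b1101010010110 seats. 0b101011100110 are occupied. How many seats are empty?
Convert 0b1101010010110 (binary) → 4096 + 2048 + 512 + 128 + 16 + 4 + 2 = 6806 (decimal)
Convert 0b101011100110 (binary) → 2048 + 512 + 128 + 64 + 32 + 4 + 2 = 2790 (decimal)
Compute 6806 - 2790 = 4016
4016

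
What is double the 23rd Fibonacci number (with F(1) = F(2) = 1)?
The 23rd Fibonacci number (with F(1) = F(2) = 1) = 28657
Compute 28657 × 2 = 57314
57314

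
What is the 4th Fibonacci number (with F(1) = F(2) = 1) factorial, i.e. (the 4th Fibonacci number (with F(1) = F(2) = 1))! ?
Convert the 4th Fibonacci number (with F(1) = F(2) = 1) (Fibonacci index) → 1, 1, 2, 3 → 3 (decimal)
Compute 3! = 6
6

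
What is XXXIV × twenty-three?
Convert XXXIV (Roman numeral) → 10 + 10 + 10 + 4 = 34 (decimal)
Convert twenty-three (English words) → 23 (decimal)
Compute 34 × 23 = 782
782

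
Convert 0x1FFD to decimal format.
Convert 0x1FFD (hexadecimal) → 1×4096 + 15×256 + 15×16 + 13 = 8189 (decimal)
8189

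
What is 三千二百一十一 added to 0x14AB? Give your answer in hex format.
Convert 三千二百一十一 (Chinese numeral) → 3×1000 + 2×100 + 1×10 + 1 = 3211 (decimal)
Convert 0x14AB (hexadecimal) → 1×4096 + 4×256 + 10×16 + 11 = 5291 (decimal)
Compute 3211 + 5291 = 8502
Convert 8502 (decimal) → 8502 = 2×4096 + 1×256 + 3×16 + 6 → 0x2136 (hexadecimal)
0x2136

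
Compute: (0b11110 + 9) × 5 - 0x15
Convert 0b11110 (binary) → 16 + 8 + 4 + 2 = 30 (decimal)
Convert 0x15 (hexadecimal) → 1×16 + 5 = 21 (decimal)
Expression in decimal: (30 + 9) × 5 - 21
Parentheses first: 30 + 9 = 39
Multiply: 39 × 5 = 195
Subtract: 195 - 21 = 174
174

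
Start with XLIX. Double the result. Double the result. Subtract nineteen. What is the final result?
Convert XLIX (Roman numeral) → 40 + 9 = 49 (decimal)
Start: 49
49 × 2 = 98
98 × 2 = 196
Convert nineteen (English words) → 19 (decimal)
196 - 19 = 177
177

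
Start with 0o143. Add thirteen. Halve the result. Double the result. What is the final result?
Convert 0o143 (octal) → 1×64 + 4×8 + 3 = 99 (decimal)
Start: 99
Convert thirteen (English words) → 13 (decimal)
99 + 13 = 112
112 ÷ 2 = 56
56 × 2 = 112
112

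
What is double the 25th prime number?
The 25th prime number = 97
Compute 97 × 2 = 194
194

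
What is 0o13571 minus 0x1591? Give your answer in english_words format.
Convert 0o13571 (octal) → 1×4096 + 3×512 + 5×64 + 7×8 + 1 = 6009 (decimal)
Convert 0x1591 (hexadecimal) → 1×4096 + 5×256 + 9×16 + 1 = 5521 (decimal)
Compute 6009 - 5521 = 488
Convert 488 (decimal) → 488 = 4×100 + 88 → four hundred eighty-eight (English words)
four hundred eighty-eight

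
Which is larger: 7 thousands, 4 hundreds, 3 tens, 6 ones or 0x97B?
Convert 7 thousands, 4 hundreds, 3 tens, 6 ones (place-value notation) → 7×1000 + 4×100 + 3×10 + 6 = 7436 (decimal)
Convert 0x97B (hexadecimal) → 9×256 + 7×16 + 11 = 2427 (decimal)
Compare 7436 vs 2427: larger = 7436
7436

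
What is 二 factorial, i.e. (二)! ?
Convert 二 (Chinese numeral) → 2 (decimal)
Compute 2! = 2
2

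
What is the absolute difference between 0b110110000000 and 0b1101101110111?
Convert 0b110110000000 (binary) → 2048 + 1024 + 256 + 128 = 3456 (decimal)
Convert 0b1101101110111 (binary) → 4096 + 2048 + 512 + 256 + 64 + 32 + 16 + 4 + 2 + 1 = 7031 (decimal)
Compute |3456 - 7031| = 3575
3575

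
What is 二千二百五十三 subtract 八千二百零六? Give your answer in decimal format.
Convert 二千二百五十三 (Chinese numeral) → 2×1000 + 2×100 + 5×10 + 3 = 2253 (decimal)
Convert 八千二百零六 (Chinese numeral) → 8×1000 + 2×100 + 6 = 8206 (decimal)
Compute 2253 - 8206 = -5953
-5953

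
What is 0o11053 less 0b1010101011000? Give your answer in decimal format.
Convert 0o11053 (octal) → 1×4096 + 1×512 + 5×8 + 3 = 4651 (decimal)
Convert 0b1010101011000 (binary) → 4096 + 1024 + 256 + 64 + 16 + 8 = 5464 (decimal)
Compute 4651 - 5464 = -813
-813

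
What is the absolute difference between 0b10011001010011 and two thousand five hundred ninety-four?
Convert 0b10011001010011 (binary) → 8192 + 1024 + 512 + 64 + 16 + 2 + 1 = 9811 (decimal)
Convert two thousand five hundred ninety-four (English words) → 2×1000 + 5×100 + 94 = 2594 (decimal)
Compute |9811 - 2594| = 7217
7217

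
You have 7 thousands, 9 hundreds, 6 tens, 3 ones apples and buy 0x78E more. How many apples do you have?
Convert 7 thousands, 9 hundreds, 6 tens, 3 ones (place-value notation) → 7×1000 + 9×100 + 6×10 + 3 = 7963 (decimal)
Convert 0x78E (hexadecimal) → 7×256 + 8×16 + 14 = 1934 (decimal)
Compute 7963 + 1934 = 9897
9897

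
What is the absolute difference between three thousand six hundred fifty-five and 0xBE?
Convert three thousand six hundred fifty-five (English words) → 3×1000 + 6×100 + 55 = 3655 (decimal)
Convert 0xBE (hexadecimal) → 11×16 + 14 = 190 (decimal)
Compute |3655 - 190| = 3465
3465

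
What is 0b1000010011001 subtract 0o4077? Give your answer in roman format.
Convert 0b1000010011001 (binary) → 4096 + 128 + 16 + 8 + 1 = 4249 (decimal)
Convert 0o4077 (octal) → 4×512 + 7×8 + 7 = 2111 (decimal)
Compute 4249 - 2111 = 2138
Convert 2138 (decimal) → 2138 = 1000 + 1000 + 100 + 10 + 10 + 10 + 5 + 1 + 1 + 1 → MMCXXXVIII (Roman numeral)
MMCXXXVIII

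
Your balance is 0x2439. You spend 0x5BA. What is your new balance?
Convert 0x2439 (hexadecimal) → 2×4096 + 4×256 + 3×16 + 9 = 9273 (decimal)
Convert 0x5BA (hexadecimal) → 5×256 + 11×16 + 10 = 1466 (decimal)
Compute 9273 - 1466 = 7807
7807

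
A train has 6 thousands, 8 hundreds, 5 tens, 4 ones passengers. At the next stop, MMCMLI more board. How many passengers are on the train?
Convert 6 thousands, 8 hundreds, 5 tens, 4 ones (place-value notation) → 6×1000 + 8×100 + 5×10 + 4 = 6854 (decimal)
Convert MMCMLI (Roman numeral) → 1000 + 1000 + 900 + 50 + 1 = 2951 (decimal)
Compute 6854 + 2951 = 9805
9805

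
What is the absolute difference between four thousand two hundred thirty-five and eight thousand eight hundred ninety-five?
Convert four thousand two hundred thirty-five (English words) → 4×1000 + 2×100 + 35 = 4235 (decimal)
Convert eight thousand eight hundred ninety-five (English words) → 8×1000 + 8×100 + 95 = 8895 (decimal)
Compute |4235 - 8895| = 4660
4660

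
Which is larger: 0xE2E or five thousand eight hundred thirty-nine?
Convert 0xE2E (hexadecimal) → 14×256 + 2×16 + 14 = 3630 (decimal)
Convert five thousand eight hundred thirty-nine (English words) → 5×1000 + 8×100 + 39 = 5839 (decimal)
Compare 3630 vs 5839: larger = 5839
5839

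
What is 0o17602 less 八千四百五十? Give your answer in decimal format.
Convert 0o17602 (octal) → 1×4096 + 7×512 + 6×64 + 2 = 8066 (decimal)
Convert 八千四百五十 (Chinese numeral) → 8×1000 + 4×100 + 5×10 = 8450 (decimal)
Compute 8066 - 8450 = -384
-384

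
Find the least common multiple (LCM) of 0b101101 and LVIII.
Convert 0b101101 (binary) → 32 + 8 + 4 + 1 = 45 (decimal)
Convert LVIII (Roman numeral) → 50 + 5 + 1 + 1 + 1 = 58 (decimal)
Compute lcm(45, 58) = 2610
2610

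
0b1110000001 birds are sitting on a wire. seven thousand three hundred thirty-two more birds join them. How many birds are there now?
Convert 0b1110000001 (binary) → 512 + 256 + 128 + 1 = 897 (decimal)
Convert seven thousand three hundred thirty-two (English words) → 7×1000 + 3×100 + 32 = 7332 (decimal)
Compute 897 + 7332 = 8229
8229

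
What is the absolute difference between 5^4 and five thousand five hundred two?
Convert 5^4 (power) → 625 (decimal)
Convert five thousand five hundred two (English words) → 5×1000 + 5×100 + 2 = 5502 (decimal)
Compute |625 - 5502| = 4877
4877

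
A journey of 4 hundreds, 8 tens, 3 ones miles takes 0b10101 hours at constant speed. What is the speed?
Convert 4 hundreds, 8 tens, 3 ones (place-value notation) → 4×100 + 8×10 + 3 = 483 (decimal)
Convert 0b10101 (binary) → 16 + 4 + 1 = 21 (decimal)
Compute 483 ÷ 21 = 23
23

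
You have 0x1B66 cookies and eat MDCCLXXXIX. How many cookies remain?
Convert 0x1B66 (hexadecimal) → 1×4096 + 11×256 + 6×16 + 6 = 7014 (decimal)
Convert MDCCLXXXIX (Roman numeral) → 1000 + 500 + 100 + 100 + 50 + 10 + 10 + 10 + 9 = 1789 (decimal)
Compute 7014 - 1789 = 5225
5225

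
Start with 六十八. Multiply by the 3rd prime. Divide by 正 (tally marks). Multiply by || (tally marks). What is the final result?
Convert 六十八 (Chinese numeral) → 6×10 + 8 = 68 (decimal)
Start: 68
Convert the 3rd prime (prime index) → 5 (decimal)
68 × 5 = 340
Convert 正 (tally marks) → 5 (decimal)
340 ÷ 5 = 68
Convert || (tally marks) → 2 (decimal)
68 × 2 = 136
136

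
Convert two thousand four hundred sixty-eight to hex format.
Convert two thousand four hundred sixty-eight (English words) → 2×1000 + 4×100 + 68 = 2468 (decimal)
Convert 2468 (decimal) → 2468 = 9×256 + 10×16 + 4 → 0x9A4 (hexadecimal)
0x9A4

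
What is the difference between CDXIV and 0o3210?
Convert CDXIV (Roman numeral) → 400 + 10 + 4 = 414 (decimal)
Convert 0o3210 (octal) → 3×512 + 2×64 + 1×8 = 1672 (decimal)
Difference: |414 - 1672| = 1258
1258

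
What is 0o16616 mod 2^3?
Convert 0o16616 (octal) → 1×4096 + 6×512 + 6×64 + 1×8 + 6 = 7566 (decimal)
Convert 2^3 (power) → 8 (decimal)
Compute 7566 mod 8 = 6
6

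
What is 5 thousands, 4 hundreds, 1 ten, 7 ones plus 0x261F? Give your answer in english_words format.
Convert 5 thousands, 4 hundreds, 1 ten, 7 ones (place-value notation) → 5×1000 + 4×100 + 1×10 + 7 = 5417 (decimal)
Convert 0x261F (hexadecimal) → 2×4096 + 6×256 + 1×16 + 15 = 9759 (decimal)
Compute 5417 + 9759 = 15176
Convert 15176 (decimal) → 15176 = 15×1000 + 1×100 + 76 → fifteen thousand one hundred seventy-six (English words)
fifteen thousand one hundred seventy-six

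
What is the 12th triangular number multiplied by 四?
Convert the 12th triangular number (triangular index) → 12×13/2 = 78 (decimal)
Convert 四 (Chinese numeral) → 4 (decimal)
Compute 78 × 4 = 312
312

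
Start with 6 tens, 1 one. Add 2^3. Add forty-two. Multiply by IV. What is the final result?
Convert 6 tens, 1 one (place-value notation) → 6×10 + 1 = 61 (decimal)
Start: 61
Convert 2^3 (power) → 8 (decimal)
61 + 8 = 69
Convert forty-two (English words) → 42 (decimal)
69 + 42 = 111
Convert IV (Roman numeral) → 4 (decimal)
111 × 4 = 444
444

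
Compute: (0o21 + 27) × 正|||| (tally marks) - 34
Convert 0o21 (octal) → 2×8 + 1 = 17 (decimal)
Convert 正|||| (tally marks) → 5 + 4 = 9 (decimal)
Expression in decimal: (17 + 27) × 9 - 34
Parentheses first: 17 + 27 = 44
Multiply: 44 × 9 = 396
Subtract: 396 - 34 = 362
362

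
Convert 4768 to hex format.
Convert 4768 (decimal) → 4768 = 1×4096 + 2×256 + 10×16 → 0x12A0 (hexadecimal)
0x12A0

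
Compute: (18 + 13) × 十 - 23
Convert 十 (Chinese numeral) → 1×10 = 10 (decimal)
Expression in decimal: (18 + 13) × 10 - 23
Parentheses first: 18 + 13 = 31
Multiply: 31 × 10 = 310
Subtract: 310 - 23 = 287
287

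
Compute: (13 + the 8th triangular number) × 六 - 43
Convert the 8th triangular number (triangular index) → 8×9/2 = 36 (decimal)
Convert 六 (Chinese numeral) → 6 (decimal)
Expression in decimal: (13 + 36) × 6 - 43
Parentheses first: 13 + 36 = 49
Multiply: 49 × 6 = 294
Subtract: 294 - 43 = 251
251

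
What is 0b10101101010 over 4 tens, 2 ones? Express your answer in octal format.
Convert 0b10101101010 (binary) → 1024 + 256 + 64 + 32 + 8 + 2 = 1386 (decimal)
Convert 4 tens, 2 ones (place-value notation) → 4×10 + 2 = 42 (decimal)
Compute 1386 ÷ 42 = 33
Convert 33 (decimal) → 33 = 4×8 + 1 → 0o41 (octal)
0o41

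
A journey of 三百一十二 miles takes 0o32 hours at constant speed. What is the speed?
Convert 三百一十二 (Chinese numeral) → 3×100 + 1×10 + 2 = 312 (decimal)
Convert 0o32 (octal) → 3×8 + 2 = 26 (decimal)
Compute 312 ÷ 26 = 12
12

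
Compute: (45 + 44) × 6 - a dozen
Convert a dozen (colloquial) → 12 (decimal)
Expression in decimal: (45 + 44) × 6 - 12
Parentheses first: 45 + 44 = 89
Multiply: 89 × 6 = 534
Subtract: 534 - 12 = 522
522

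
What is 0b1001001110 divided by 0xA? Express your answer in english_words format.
Convert 0b1001001110 (binary) → 512 + 64 + 8 + 4 + 2 = 590 (decimal)
Convert 0xA (hexadecimal) → 10 (decimal)
Compute 590 ÷ 10 = 59
Convert 59 (decimal) → fifty-nine (English words)
fifty-nine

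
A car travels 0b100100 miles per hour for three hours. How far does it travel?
Convert 0b100100 (binary) → 32 + 4 = 36 (decimal)
Convert three (English words) → 3 (decimal)
Compute 36 × 3 = 108
108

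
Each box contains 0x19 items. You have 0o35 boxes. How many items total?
Convert 0x19 (hexadecimal) → 1×16 + 9 = 25 (decimal)
Convert 0o35 (octal) → 3×8 + 5 = 29 (decimal)
Compute 25 × 29 = 725
725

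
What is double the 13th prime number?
The 13th prime number = 41
Compute 41 × 2 = 82
82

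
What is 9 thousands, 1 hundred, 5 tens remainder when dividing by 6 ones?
Convert 9 thousands, 1 hundred, 5 tens (place-value notation) → 9×1000 + 1×100 + 5×10 = 9150 (decimal)
Convert 6 ones (place-value notation) → 6 (decimal)
Compute 9150 mod 6 = 0
0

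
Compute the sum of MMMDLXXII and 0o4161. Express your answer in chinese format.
Convert MMMDLXXII (Roman numeral) → 1000 + 1000 + 1000 + 500 + 50 + 10 + 10 + 1 + 1 = 3572 (decimal)
Convert 0o4161 (octal) → 4×512 + 1×64 + 6×8 + 1 = 2161 (decimal)
Compute 3572 + 2161 = 5733
Convert 5733 (decimal) → 5733 = 5×1000 + 7×100 + 3×10 + 3 → 五千七百三十三 (Chinese numeral)
五千七百三十三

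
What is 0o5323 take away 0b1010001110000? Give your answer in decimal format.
Convert 0o5323 (octal) → 5×512 + 3×64 + 2×8 + 3 = 2771 (decimal)
Convert 0b1010001110000 (binary) → 4096 + 1024 + 64 + 32 + 16 = 5232 (decimal)
Compute 2771 - 5232 = -2461
-2461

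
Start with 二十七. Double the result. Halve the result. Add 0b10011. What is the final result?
Convert 二十七 (Chinese numeral) → 2×10 + 7 = 27 (decimal)
Start: 27
27 × 2 = 54
54 ÷ 2 = 27
Convert 0b10011 (binary) → 16 + 2 + 1 = 19 (decimal)
27 + 19 = 46
46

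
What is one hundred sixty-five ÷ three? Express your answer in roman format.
Convert one hundred sixty-five (English words) → 1×100 + 65 = 165 (decimal)
Convert three (English words) → 3 (decimal)
Compute 165 ÷ 3 = 55
Convert 55 (decimal) → 55 = 50 + 5 → LV (Roman numeral)
LV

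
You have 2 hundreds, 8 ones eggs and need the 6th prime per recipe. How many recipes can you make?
Convert 2 hundreds, 8 ones (place-value notation) → 2×100 + 8 = 208 (decimal)
Convert the 6th prime (prime index) → 13 (decimal)
Compute 208 ÷ 13 = 16
16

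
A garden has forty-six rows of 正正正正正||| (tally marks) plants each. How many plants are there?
Convert 正正正正正||| (tally marks) → 5 + 5 + 5 + 5 + 5 + 3 = 28 (decimal)
Convert forty-six (English words) → 46 (decimal)
Compute 28 × 46 = 1288
1288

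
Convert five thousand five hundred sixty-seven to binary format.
Convert five thousand five hundred sixty-seven (English words) → 5×1000 + 5×100 + 67 = 5567 (decimal)
Convert 5567 (decimal) → 5567 = 4096 + 1024 + 256 + 128 + 32 + 16 + 8 + 4 + 2 + 1 → 0b1010110111111 (binary)
0b1010110111111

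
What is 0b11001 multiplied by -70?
Convert 0b11001 (binary) → 16 + 8 + 1 = 25 (decimal)
Compute 25 × -70 = -1750
-1750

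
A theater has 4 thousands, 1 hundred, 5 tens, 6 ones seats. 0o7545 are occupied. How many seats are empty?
Convert 4 thousands, 1 hundred, 5 tens, 6 ones (place-value notation) → 4×1000 + 1×100 + 5×10 + 6 = 4156 (decimal)
Convert 0o7545 (octal) → 7×512 + 5×64 + 4×8 + 5 = 3941 (decimal)
Compute 4156 - 3941 = 215
215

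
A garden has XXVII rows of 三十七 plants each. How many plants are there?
Convert 三十七 (Chinese numeral) → 3×10 + 7 = 37 (decimal)
Convert XXVII (Roman numeral) → 10 + 10 + 5 + 1 + 1 = 27 (decimal)
Compute 37 × 27 = 999
999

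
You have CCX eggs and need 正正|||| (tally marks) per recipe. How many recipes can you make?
Convert CCX (Roman numeral) → 100 + 100 + 10 = 210 (decimal)
Convert 正正|||| (tally marks) → 5 + 5 + 4 = 14 (decimal)
Compute 210 ÷ 14 = 15
15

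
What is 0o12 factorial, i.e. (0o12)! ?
Convert 0o12 (octal) → 1×8 + 2 = 10 (decimal)
Compute 10! = 3628800
3628800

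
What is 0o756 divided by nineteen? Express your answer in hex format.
Convert 0o756 (octal) → 7×64 + 5×8 + 6 = 494 (decimal)
Convert nineteen (English words) → 19 (decimal)
Compute 494 ÷ 19 = 26
Convert 26 (decimal) → 26 = 1×16 + 10 → 0x1A (hexadecimal)
0x1A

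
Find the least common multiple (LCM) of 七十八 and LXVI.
Convert 七十八 (Chinese numeral) → 7×10 + 8 = 78 (decimal)
Convert LXVI (Roman numeral) → 50 + 10 + 5 + 1 = 66 (decimal)
Compute lcm(78, 66) = 858
858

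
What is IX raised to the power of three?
Convert IX (Roman numeral) → 9 (decimal)
Convert three (English words) → 3 (decimal)
Compute 9 ^ 3 = 729
729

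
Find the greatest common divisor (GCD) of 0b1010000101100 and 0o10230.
Convert 0b1010000101100 (binary) → 4096 + 1024 + 32 + 8 + 4 = 5164 (decimal)
Convert 0o10230 (octal) → 1×4096 + 2×64 + 3×8 = 4248 (decimal)
Compute gcd(5164, 4248) = 4
4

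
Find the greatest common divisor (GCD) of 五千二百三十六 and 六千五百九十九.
Convert 五千二百三十六 (Chinese numeral) → 5×1000 + 2×100 + 3×10 + 6 = 5236 (decimal)
Convert 六千五百九十九 (Chinese numeral) → 6×1000 + 5×100 + 9×10 + 9 = 6599 (decimal)
Compute gcd(5236, 6599) = 1
1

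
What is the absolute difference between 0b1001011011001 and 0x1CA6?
Convert 0b1001011011001 (binary) → 4096 + 512 + 128 + 64 + 16 + 8 + 1 = 4825 (decimal)
Convert 0x1CA6 (hexadecimal) → 1×4096 + 12×256 + 10×16 + 6 = 7334 (decimal)
Compute |4825 - 7334| = 2509
2509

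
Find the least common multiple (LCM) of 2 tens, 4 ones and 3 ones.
Convert 2 tens, 4 ones (place-value notation) → 2×10 + 4 = 24 (decimal)
Convert 3 ones (place-value notation) → 3 (decimal)
Compute lcm(24, 3) = 24
24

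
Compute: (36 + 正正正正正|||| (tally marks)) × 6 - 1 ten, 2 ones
Convert 正正正正正|||| (tally marks) → 5 + 5 + 5 + 5 + 5 + 4 = 29 (decimal)
Convert 1 ten, 2 ones (place-value notation) → 1×10 + 2 = 12 (decimal)
Expression in decimal: (36 + 29) × 6 - 12
Parentheses first: 36 + 29 = 65
Multiply: 65 × 6 = 390
Subtract: 390 - 12 = 378
378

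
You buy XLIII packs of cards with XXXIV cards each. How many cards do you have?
Convert XXXIV (Roman numeral) → 10 + 10 + 10 + 4 = 34 (decimal)
Convert XLIII (Roman numeral) → 40 + 1 + 1 + 1 = 43 (decimal)
Compute 34 × 43 = 1462
1462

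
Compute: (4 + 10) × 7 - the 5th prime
Convert the 5th prime (prime index) → 11 (decimal)
Expression in decimal: (4 + 10) × 7 - 11
Parentheses first: 4 + 10 = 14
Multiply: 14 × 7 = 98
Subtract: 98 - 11 = 87
87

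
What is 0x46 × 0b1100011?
Convert 0x46 (hexadecimal) → 4×16 + 6 = 70 (decimal)
Convert 0b1100011 (binary) → 64 + 32 + 2 + 1 = 99 (decimal)
Compute 70 × 99 = 6930
6930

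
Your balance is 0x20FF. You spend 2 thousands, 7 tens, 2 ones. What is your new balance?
Convert 0x20FF (hexadecimal) → 2×4096 + 15×16 + 15 = 8447 (decimal)
Convert 2 thousands, 7 tens, 2 ones (place-value notation) → 2×1000 + 7×10 + 2 = 2072 (decimal)
Compute 8447 - 2072 = 6375
6375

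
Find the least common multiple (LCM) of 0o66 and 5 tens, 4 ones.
Convert 0o66 (octal) → 6×8 + 6 = 54 (decimal)
Convert 5 tens, 4 ones (place-value notation) → 5×10 + 4 = 54 (decimal)
Compute lcm(54, 54) = 54
54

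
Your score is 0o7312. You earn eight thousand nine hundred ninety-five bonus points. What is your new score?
Convert 0o7312 (octal) → 7×512 + 3×64 + 1×8 + 2 = 3786 (decimal)
Convert eight thousand nine hundred ninety-five (English words) → 8×1000 + 9×100 + 95 = 8995 (decimal)
Compute 3786 + 8995 = 12781
12781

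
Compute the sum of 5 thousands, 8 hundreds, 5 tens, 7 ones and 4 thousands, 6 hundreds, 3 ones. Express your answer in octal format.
Convert 5 thousands, 8 hundreds, 5 tens, 7 ones (place-value notation) → 5×1000 + 8×100 + 5×10 + 7 = 5857 (decimal)
Convert 4 thousands, 6 hundreds, 3 ones (place-value notation) → 4×1000 + 6×100 + 3 = 4603 (decimal)
Compute 5857 + 4603 = 10460
Convert 10460 (decimal) → 10460 = 2×4096 + 4×512 + 3×64 + 3×8 + 4 → 0o24334 (octal)
0o24334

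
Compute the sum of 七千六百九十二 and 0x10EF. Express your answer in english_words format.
Convert 七千六百九十二 (Chinese numeral) → 7×1000 + 6×100 + 9×10 + 2 = 7692 (decimal)
Convert 0x10EF (hexadecimal) → 1×4096 + 14×16 + 15 = 4335 (decimal)
Compute 7692 + 4335 = 12027
Convert 12027 (decimal) → 12027 = 12×1000 + 27 → twelve thousand twenty-seven (English words)
twelve thousand twenty-seven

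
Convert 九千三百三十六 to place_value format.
Convert 九千三百三十六 (Chinese numeral) → 9×1000 + 3×100 + 3×10 + 6 = 9336 (decimal)
Convert 9336 (decimal) → 9336 = 9×1000 + 3×100 + 3×10 + 6 → 9 thousands, 3 hundreds, 3 tens, 6 ones (place-value notation)
9 thousands, 3 hundreds, 3 tens, 6 ones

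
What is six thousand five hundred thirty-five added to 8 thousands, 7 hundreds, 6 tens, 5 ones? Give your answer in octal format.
Convert six thousand five hundred thirty-five (English words) → 6×1000 + 5×100 + 35 = 6535 (decimal)
Convert 8 thousands, 7 hundreds, 6 tens, 5 ones (place-value notation) → 8×1000 + 7×100 + 6×10 + 5 = 8765 (decimal)
Compute 6535 + 8765 = 15300
Convert 15300 (decimal) → 15300 = 3×4096 + 5×512 + 7×64 + 4 → 0o35704 (octal)
0o35704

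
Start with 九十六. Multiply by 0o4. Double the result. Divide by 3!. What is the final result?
Convert 九十六 (Chinese numeral) → 9×10 + 6 = 96 (decimal)
Start: 96
Convert 0o4 (octal) → 4 (decimal)
96 × 4 = 384
384 × 2 = 768
Convert 3! (factorial) → 6 (decimal)
768 ÷ 6 = 128
128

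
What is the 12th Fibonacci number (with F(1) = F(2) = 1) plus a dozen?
The 12th Fibonacci number (with F(1) = F(2) = 1): 1, 1, 2, 3, 5, 8, 13, 21, 34, 55, 89, 144 → 144
Convert a dozen (colloquial) → 12 (decimal)
Compute 144 + 12 = 156
156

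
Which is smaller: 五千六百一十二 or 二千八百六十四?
Convert 五千六百一十二 (Chinese numeral) → 5×1000 + 6×100 + 1×10 + 2 = 5612 (decimal)
Convert 二千八百六十四 (Chinese numeral) → 2×1000 + 8×100 + 6×10 + 4 = 2864 (decimal)
Compare 5612 vs 2864: smaller = 2864
2864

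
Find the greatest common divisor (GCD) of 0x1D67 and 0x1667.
Convert 0x1D67 (hexadecimal) → 1×4096 + 13×256 + 6×16 + 7 = 7527 (decimal)
Convert 0x1667 (hexadecimal) → 1×4096 + 6×256 + 6×16 + 7 = 5735 (decimal)
Compute gcd(7527, 5735) = 1
1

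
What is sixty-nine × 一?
Convert sixty-nine (English words) → 69 (decimal)
Convert 一 (Chinese numeral) → 1 (decimal)
Compute 69 × 1 = 69
69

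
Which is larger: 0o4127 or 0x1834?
Convert 0o4127 (octal) → 4×512 + 1×64 + 2×8 + 7 = 2135 (decimal)
Convert 0x1834 (hexadecimal) → 1×4096 + 8×256 + 3×16 + 4 = 6196 (decimal)
Compare 2135 vs 6196: larger = 6196
6196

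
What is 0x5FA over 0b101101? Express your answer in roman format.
Convert 0x5FA (hexadecimal) → 5×256 + 15×16 + 10 = 1530 (decimal)
Convert 0b101101 (binary) → 32 + 8 + 4 + 1 = 45 (decimal)
Compute 1530 ÷ 45 = 34
Convert 34 (decimal) → 34 = 10 + 10 + 10 + 4 → XXXIV (Roman numeral)
XXXIV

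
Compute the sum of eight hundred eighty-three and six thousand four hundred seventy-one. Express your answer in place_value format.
Convert eight hundred eighty-three (English words) → 8×100 + 83 = 883 (decimal)
Convert six thousand four hundred seventy-one (English words) → 6×1000 + 4×100 + 71 = 6471 (decimal)
Compute 883 + 6471 = 7354
Convert 7354 (decimal) → 7354 = 7×1000 + 3×100 + 5×10 + 4 → 7 thousands, 3 hundreds, 5 tens, 4 ones (place-value notation)
7 thousands, 3 hundreds, 5 tens, 4 ones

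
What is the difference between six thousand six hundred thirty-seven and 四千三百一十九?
Convert six thousand six hundred thirty-seven (English words) → 6×1000 + 6×100 + 37 = 6637 (decimal)
Convert 四千三百一十九 (Chinese numeral) → 4×1000 + 3×100 + 1×10 + 9 = 4319 (decimal)
Difference: |6637 - 4319| = 2318
2318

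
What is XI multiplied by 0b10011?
Convert XI (Roman numeral) → 10 + 1 = 11 (decimal)
Convert 0b10011 (binary) → 16 + 2 + 1 = 19 (decimal)
Compute 11 × 19 = 209
209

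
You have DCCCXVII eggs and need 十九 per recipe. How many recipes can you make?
Convert DCCCXVII (Roman numeral) → 500 + 100 + 100 + 100 + 10 + 5 + 1 + 1 = 817 (decimal)
Convert 十九 (Chinese numeral) → 1×10 + 9 = 19 (decimal)
Compute 817 ÷ 19 = 43
43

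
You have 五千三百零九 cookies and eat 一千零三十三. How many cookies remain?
Convert 五千三百零九 (Chinese numeral) → 5×1000 + 3×100 + 9 = 5309 (decimal)
Convert 一千零三十三 (Chinese numeral) → 1×1000 + 3×10 + 3 = 1033 (decimal)
Compute 5309 - 1033 = 4276
4276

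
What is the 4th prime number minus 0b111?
The 4th prime number = 7
Convert 0b111 (binary) → 4 + 2 + 1 = 7 (decimal)
Compute 7 - 7 = 0
0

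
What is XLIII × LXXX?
Convert XLIII (Roman numeral) → 40 + 1 + 1 + 1 = 43 (decimal)
Convert LXXX (Roman numeral) → 50 + 10 + 10 + 10 = 80 (decimal)
Compute 43 × 80 = 3440
3440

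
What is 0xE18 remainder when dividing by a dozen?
Convert 0xE18 (hexadecimal) → 14×256 + 1×16 + 8 = 3608 (decimal)
Convert a dozen (colloquial) → 12 (decimal)
Compute 3608 mod 12 = 8
8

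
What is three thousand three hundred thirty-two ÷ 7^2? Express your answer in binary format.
Convert three thousand three hundred thirty-two (English words) → 3×1000 + 3×100 + 32 = 3332 (decimal)
Convert 7^2 (power) → 49 (decimal)
Compute 3332 ÷ 49 = 68
Convert 68 (decimal) → 68 = 64 + 4 → 0b1000100 (binary)
0b1000100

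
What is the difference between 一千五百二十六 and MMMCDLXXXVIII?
Convert 一千五百二十六 (Chinese numeral) → 1×1000 + 5×100 + 2×10 + 6 = 1526 (decimal)
Convert MMMCDLXXXVIII (Roman numeral) → 1000 + 1000 + 1000 + 400 + 50 + 10 + 10 + 10 + 5 + 1 + 1 + 1 = 3488 (decimal)
Difference: |1526 - 3488| = 1962
1962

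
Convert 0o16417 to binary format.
Convert 0o16417 (octal) → 1×4096 + 6×512 + 4×64 + 1×8 + 7 = 7439 (decimal)
Convert 7439 (decimal) → 7439 = 4096 + 2048 + 1024 + 256 + 8 + 4 + 2 + 1 → 0b1110100001111 (binary)
0b1110100001111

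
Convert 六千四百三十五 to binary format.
Convert 六千四百三十五 (Chinese numeral) → 6×1000 + 4×100 + 3×10 + 5 = 6435 (decimal)
Convert 6435 (decimal) → 6435 = 4096 + 2048 + 256 + 32 + 2 + 1 → 0b1100100100011 (binary)
0b1100100100011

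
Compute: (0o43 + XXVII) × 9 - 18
Convert 0o43 (octal) → 4×8 + 3 = 35 (decimal)
Convert XXVII (Roman numeral) → 10 + 10 + 5 + 1 + 1 = 27 (decimal)
Expression in decimal: (35 + 27) × 9 - 18
Parentheses first: 35 + 27 = 62
Multiply: 62 × 9 = 558
Subtract: 558 - 18 = 540
540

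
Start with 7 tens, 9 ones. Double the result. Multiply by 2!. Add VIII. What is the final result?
Convert 7 tens, 9 ones (place-value notation) → 7×10 + 9 = 79 (decimal)
Start: 79
79 × 2 = 158
Convert 2! (factorial) → 2 (decimal)
158 × 2 = 316
Convert VIII (Roman numeral) → 5 + 1 + 1 + 1 = 8 (decimal)
316 + 8 = 324
324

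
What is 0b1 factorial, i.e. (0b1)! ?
Convert 0b1 (binary) → 1 (decimal)
Compute 1! = 1
1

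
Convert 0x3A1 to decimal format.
Convert 0x3A1 (hexadecimal) → 3×256 + 10×16 + 1 = 929 (decimal)
929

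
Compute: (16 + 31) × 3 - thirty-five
Convert thirty-five (English words) → 35 (decimal)
Expression in decimal: (16 + 31) × 3 - 35
Parentheses first: 16 + 31 = 47
Multiply: 47 × 3 = 141
Subtract: 141 - 35 = 106
106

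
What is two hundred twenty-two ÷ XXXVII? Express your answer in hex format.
Convert two hundred twenty-two (English words) → 2×100 + 22 = 222 (decimal)
Convert XXXVII (Roman numeral) → 10 + 10 + 10 + 5 + 1 + 1 = 37 (decimal)
Compute 222 ÷ 37 = 6
Convert 6 (decimal) → 0x6 (hexadecimal)
0x6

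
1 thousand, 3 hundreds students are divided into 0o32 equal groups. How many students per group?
Convert 1 thousand, 3 hundreds (place-value notation) → 1×1000 + 3×100 = 1300 (decimal)
Convert 0o32 (octal) → 3×8 + 2 = 26 (decimal)
Compute 1300 ÷ 26 = 50
50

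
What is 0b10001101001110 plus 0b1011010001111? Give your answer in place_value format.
Convert 0b10001101001110 (binary) → 8192 + 512 + 256 + 64 + 8 + 4 + 2 = 9038 (decimal)
Convert 0b1011010001111 (binary) → 4096 + 1024 + 512 + 128 + 8 + 4 + 2 + 1 = 5775 (decimal)
Compute 9038 + 5775 = 14813
Convert 14813 (decimal) → 14813 = 14×1000 + 8×100 + 1×10 + 3 → 14 thousands, 8 hundreds, 1 ten, 3 ones (place-value notation)
14 thousands, 8 hundreds, 1 ten, 3 ones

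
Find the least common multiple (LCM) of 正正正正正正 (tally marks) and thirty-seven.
Convert 正正正正正正 (tally marks) → 5 + 5 + 5 + 5 + 5 + 5 = 30 (decimal)
Convert thirty-seven (English words) → 37 (decimal)
Compute lcm(30, 37) = 1110
1110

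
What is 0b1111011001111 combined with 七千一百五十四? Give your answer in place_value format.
Convert 0b1111011001111 (binary) → 4096 + 2048 + 1024 + 512 + 128 + 64 + 8 + 4 + 2 + 1 = 7887 (decimal)
Convert 七千一百五十四 (Chinese numeral) → 7×1000 + 1×100 + 5×10 + 4 = 7154 (decimal)
Compute 7887 + 7154 = 15041
Convert 15041 (decimal) → 15041 = 15×1000 + 4×10 + 1 → 15 thousands, 4 tens, 1 one (place-value notation)
15 thousands, 4 tens, 1 one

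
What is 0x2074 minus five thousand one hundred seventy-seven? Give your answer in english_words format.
Convert 0x2074 (hexadecimal) → 2×4096 + 7×16 + 4 = 8308 (decimal)
Convert five thousand one hundred seventy-seven (English words) → 5×1000 + 1×100 + 77 = 5177 (decimal)
Compute 8308 - 5177 = 3131
Convert 3131 (decimal) → 3131 = 3×1000 + 1×100 + 31 → three thousand one hundred thirty-one (English words)
three thousand one hundred thirty-one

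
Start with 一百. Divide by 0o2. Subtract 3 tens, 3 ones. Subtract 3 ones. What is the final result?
Convert 一百 (Chinese numeral) → 1×100 = 100 (decimal)
Start: 100
Convert 0o2 (octal) → 2 (decimal)
100 ÷ 2 = 50
Convert 3 tens, 3 ones (place-value notation) → 3×10 + 3 = 33 (decimal)
50 - 33 = 17
Convert 3 ones (place-value notation) → 3 (decimal)
17 - 3 = 14
14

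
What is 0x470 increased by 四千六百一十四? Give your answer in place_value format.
Convert 0x470 (hexadecimal) → 4×256 + 7×16 = 1136 (decimal)
Convert 四千六百一十四 (Chinese numeral) → 4×1000 + 6×100 + 1×10 + 4 = 4614 (decimal)
Compute 1136 + 4614 = 5750
Convert 5750 (decimal) → 5750 = 5×1000 + 7×100 + 5×10 → 5 thousands, 7 hundreds, 5 tens (place-value notation)
5 thousands, 7 hundreds, 5 tens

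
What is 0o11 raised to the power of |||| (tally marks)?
Convert 0o11 (octal) → 1×8 + 1 = 9 (decimal)
Convert |||| (tally marks) → 4 (decimal)
Compute 9 ^ 4 = 6561
6561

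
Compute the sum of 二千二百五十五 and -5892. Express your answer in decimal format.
Convert 二千二百五十五 (Chinese numeral) → 2×1000 + 2×100 + 5×10 + 5 = 2255 (decimal)
Compute 2255 + -5892 = -3637
-3637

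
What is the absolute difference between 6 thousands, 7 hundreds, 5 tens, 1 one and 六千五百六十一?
Convert 6 thousands, 7 hundreds, 5 tens, 1 one (place-value notation) → 6×1000 + 7×100 + 5×10 + 1 = 6751 (decimal)
Convert 六千五百六十一 (Chinese numeral) → 6×1000 + 5×100 + 6×10 + 1 = 6561 (decimal)
Compute |6751 - 6561| = 190
190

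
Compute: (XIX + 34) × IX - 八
Convert XIX (Roman numeral) → 10 + 9 = 19 (decimal)
Convert IX (Roman numeral) → 9 (decimal)
Convert 八 (Chinese numeral) → 8 (decimal)
Expression in decimal: (19 + 34) × 9 - 8
Parentheses first: 19 + 34 = 53
Multiply: 53 × 9 = 477
Subtract: 477 - 8 = 469
469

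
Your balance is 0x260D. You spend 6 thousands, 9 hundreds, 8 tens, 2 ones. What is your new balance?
Convert 0x260D (hexadecimal) → 2×4096 + 6×256 + 13 = 9741 (decimal)
Convert 6 thousands, 9 hundreds, 8 tens, 2 ones (place-value notation) → 6×1000 + 9×100 + 8×10 + 2 = 6982 (decimal)
Compute 9741 - 6982 = 2759
2759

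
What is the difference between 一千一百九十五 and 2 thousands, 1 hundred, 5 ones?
Convert 一千一百九十五 (Chinese numeral) → 1×1000 + 1×100 + 9×10 + 5 = 1195 (decimal)
Convert 2 thousands, 1 hundred, 5 ones (place-value notation) → 2×1000 + 1×100 + 5 = 2105 (decimal)
Difference: |1195 - 2105| = 910
910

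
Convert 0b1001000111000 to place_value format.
Convert 0b1001000111000 (binary) → 4096 + 512 + 32 + 16 + 8 = 4664 (decimal)
Convert 4664 (decimal) → 4664 = 4×1000 + 6×100 + 6×10 + 4 → 4 thousands, 6 hundreds, 6 tens, 4 ones (place-value notation)
4 thousands, 6 hundreds, 6 tens, 4 ones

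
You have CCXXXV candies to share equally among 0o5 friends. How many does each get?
Convert CCXXXV (Roman numeral) → 100 + 100 + 10 + 10 + 10 + 5 = 235 (decimal)
Convert 0o5 (octal) → 5 (decimal)
Compute 235 ÷ 5 = 47
47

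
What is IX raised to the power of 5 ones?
Convert IX (Roman numeral) → 9 (decimal)
Convert 5 ones (place-value notation) → 5 (decimal)
Compute 9 ^ 5 = 59049
59049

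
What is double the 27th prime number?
The 27th prime number = 103
Compute 103 × 2 = 206
206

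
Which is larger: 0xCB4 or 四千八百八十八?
Convert 0xCB4 (hexadecimal) → 12×256 + 11×16 + 4 = 3252 (decimal)
Convert 四千八百八十八 (Chinese numeral) → 4×1000 + 8×100 + 8×10 + 8 = 4888 (decimal)
Compare 3252 vs 4888: larger = 4888
4888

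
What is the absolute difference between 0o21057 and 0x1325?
Convert 0o21057 (octal) → 2×4096 + 1×512 + 5×8 + 7 = 8751 (decimal)
Convert 0x1325 (hexadecimal) → 1×4096 + 3×256 + 2×16 + 5 = 4901 (decimal)
Compute |8751 - 4901| = 3850
3850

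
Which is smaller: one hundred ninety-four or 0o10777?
Convert one hundred ninety-four (English words) → 1×100 + 94 = 194 (decimal)
Convert 0o10777 (octal) → 1×4096 + 7×64 + 7×8 + 7 = 4607 (decimal)
Compare 194 vs 4607: smaller = 194
194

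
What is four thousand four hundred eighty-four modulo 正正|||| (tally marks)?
Convert four thousand four hundred eighty-four (English words) → 4×1000 + 4×100 + 84 = 4484 (decimal)
Convert 正正|||| (tally marks) → 5 + 5 + 4 = 14 (decimal)
Compute 4484 mod 14 = 4
4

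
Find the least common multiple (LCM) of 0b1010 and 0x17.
Convert 0b1010 (binary) → 8 + 2 = 10 (decimal)
Convert 0x17 (hexadecimal) → 1×16 + 7 = 23 (decimal)
Compute lcm(10, 23) = 230
230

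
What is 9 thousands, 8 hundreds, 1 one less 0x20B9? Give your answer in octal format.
Convert 9 thousands, 8 hundreds, 1 one (place-value notation) → 9×1000 + 8×100 + 1 = 9801 (decimal)
Convert 0x20B9 (hexadecimal) → 2×4096 + 11×16 + 9 = 8377 (decimal)
Compute 9801 - 8377 = 1424
Convert 1424 (decimal) → 1424 = 2×512 + 6×64 + 2×8 → 0o2620 (octal)
0o2620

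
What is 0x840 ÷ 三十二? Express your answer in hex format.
Convert 0x840 (hexadecimal) → 8×256 + 4×16 = 2112 (decimal)
Convert 三十二 (Chinese numeral) → 3×10 + 2 = 32 (decimal)
Compute 2112 ÷ 32 = 66
Convert 66 (decimal) → 66 = 4×16 + 2 → 0x42 (hexadecimal)
0x42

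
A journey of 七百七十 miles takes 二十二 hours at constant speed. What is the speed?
Convert 七百七十 (Chinese numeral) → 7×100 + 7×10 = 770 (decimal)
Convert 二十二 (Chinese numeral) → 2×10 + 2 = 22 (decimal)
Compute 770 ÷ 22 = 35
35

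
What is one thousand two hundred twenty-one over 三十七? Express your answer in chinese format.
Convert one thousand two hundred twenty-one (English words) → 1×1000 + 2×100 + 21 = 1221 (decimal)
Convert 三十七 (Chinese numeral) → 3×10 + 7 = 37 (decimal)
Compute 1221 ÷ 37 = 33
Convert 33 (decimal) → 33 = 3×10 + 3 → 三十三 (Chinese numeral)
三十三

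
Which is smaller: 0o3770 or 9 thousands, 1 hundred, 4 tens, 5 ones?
Convert 0o3770 (octal) → 3×512 + 7×64 + 7×8 = 2040 (decimal)
Convert 9 thousands, 1 hundred, 4 tens, 5 ones (place-value notation) → 9×1000 + 1×100 + 4×10 + 5 = 9145 (decimal)
Compare 2040 vs 9145: smaller = 2040
2040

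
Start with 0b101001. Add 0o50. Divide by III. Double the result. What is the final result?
Convert 0b101001 (binary) → 32 + 8 + 1 = 41 (decimal)
Start: 41
Convert 0o50 (octal) → 5×8 = 40 (decimal)
41 + 40 = 81
Convert III (Roman numeral) → 1 + 1 + 1 = 3 (decimal)
81 ÷ 3 = 27
27 × 2 = 54
54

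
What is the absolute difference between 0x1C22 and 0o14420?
Convert 0x1C22 (hexadecimal) → 1×4096 + 12×256 + 2×16 + 2 = 7202 (decimal)
Convert 0o14420 (octal) → 1×4096 + 4×512 + 4×64 + 2×8 = 6416 (decimal)
Compute |7202 - 6416| = 786
786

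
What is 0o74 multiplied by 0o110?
Convert 0o74 (octal) → 7×8 + 4 = 60 (decimal)
Convert 0o110 (octal) → 1×64 + 1×8 = 72 (decimal)
Compute 60 × 72 = 4320
4320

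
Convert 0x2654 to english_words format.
Convert 0x2654 (hexadecimal) → 2×4096 + 6×256 + 5×16 + 4 = 9812 (decimal)
Convert 9812 (decimal) → 9812 = 9×1000 + 8×100 + 12 → nine thousand eight hundred twelve (English words)
nine thousand eight hundred twelve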